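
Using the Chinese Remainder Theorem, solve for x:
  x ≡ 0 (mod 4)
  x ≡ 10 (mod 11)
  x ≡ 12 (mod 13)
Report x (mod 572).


Moduli 4, 11, 13 are pairwise coprime; by CRT there is a unique solution modulo M = 4 · 11 · 13 = 572.
Solve pairwise, accumulating the modulus:
  Start with x ≡ 0 (mod 4).
  Combine with x ≡ 10 (mod 11): since gcd(4, 11) = 1, we get a unique residue mod 44.
    Write x = 0 + 4·t and substitute into x ≡ 10 (mod 11): 4·t ≡ 10 − 0 = 10 (mod 11).
    The inverse of 4 mod 11 is 3 (since 4·3 = 12 = 1·11 + 1), so t ≡ 3·10 = 30 ≡ 8 (mod 11).
    Then x = 0 + 4·8 = 32, valid modulo lcm(4, 11) = 44: x ≡ 32 (mod 44).
  Combine with x ≡ 12 (mod 13): since gcd(44, 13) = 1, we get a unique residue mod 572.
    Write x = 32 + 44·t and substitute into x ≡ 12 (mod 13): 44·t ≡ 12 − 32 = -20 (mod 13).
    Reduce coefficients mod 13: 5·t ≡ 6 (mod 13).
    The inverse of 5 mod 13 is 8 (since 5·8 = 40 = 3·13 + 1), so t ≡ 8·6 = 48 ≡ 9 (mod 13).
    Then x = 32 + 44·9 = 428, valid modulo lcm(44, 13) = 572: x ≡ 428 (mod 572).
Verify: 428 mod 4 = 0 ✓, 428 mod 11 = 10 ✓, 428 mod 13 = 12 ✓.

x ≡ 428 (mod 572).


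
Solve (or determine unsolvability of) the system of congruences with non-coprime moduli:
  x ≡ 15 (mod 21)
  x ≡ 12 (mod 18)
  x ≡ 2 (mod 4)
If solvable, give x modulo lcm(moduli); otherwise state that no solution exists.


Moduli 21, 18, 4 are not pairwise coprime, so CRT works modulo lcm(m_i) when all pairwise compatibility conditions hold.
Pairwise compatibility: gcd(m_i, m_j) must divide a_i - a_j for every pair.
Merge one congruence at a time:
  Start: x ≡ 15 (mod 21).
  Combine with x ≡ 12 (mod 18): gcd(21, 18) = 3; 12 - 15 = -3, which IS divisible by 3, so compatible.
    Write x = 15 + 21·t and substitute into x ≡ 12 (mod 18): 21·t ≡ 12 − 15 = -3 (mod 18).
    Divide the congruence (and modulus) by g = 3: 7·t ≡ -1 (mod 6).
    Reduce coefficients mod 6: 1·t ≡ 5 (mod 6).
    So t ≡ 5 (mod 6).
    Then x = 15 + 21·5 = 120, valid modulo lcm(21, 18) = 126: x ≡ 120 (mod 126).
  Combine with x ≡ 2 (mod 4): gcd(126, 4) = 2; 2 - 120 = -118, which IS divisible by 2, so compatible.
    Write x = 120 + 126·t and substitute into x ≡ 2 (mod 4): 126·t ≡ 2 − 120 = -118 (mod 4).
    Divide the congruence (and modulus) by g = 2: 63·t ≡ -59 (mod 2).
    Reduce coefficients mod 2: 1·t ≡ 1 (mod 2).
    So t ≡ 1 (mod 2).
    Then x = 120 + 126·1 = 246, valid modulo lcm(126, 4) = 252: x ≡ 246 (mod 252).
Verify: 246 mod 21 = 15, 246 mod 18 = 12, 246 mod 4 = 2.

x ≡ 246 (mod 252).


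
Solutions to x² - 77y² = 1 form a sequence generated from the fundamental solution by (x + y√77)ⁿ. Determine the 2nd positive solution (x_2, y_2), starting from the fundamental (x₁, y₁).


Step 1: Find the fundamental solution (x₁, y₁) of x² - 77y² = 1.
  Expand √77 as a continued fraction. a₀ = ⌊√77⌋ = 8; iterate m_{k+1} = d_k·a_k − m_k, d_{k+1} = (77 − m_{k+1}²)/d_k, a_{k+1} = ⌊(a₀ + m_{k+1})/d_{k+1}⌋ (starting m₀ = 0, d₀ = 1), with convergents p_k = a_k·p_{k-1} + p_{k-2}, q_k = a_k·q_{k-1} + q_{k-2} (p₋₁ = 1, q₋₁ = 0):
  k = 0: a₀ = 8; p₀/q₀ = 8/1; p₀² − 77·q₀² = 64 − 77 = -13.
  k = 1: m = 8, d = 13, a = ⌊(8 + 8)/13⌋ = 1; p/q = (1·8 + 1)/(1·1 + 0) = 9/1; p² − 77·q² = 81 − 77 = 4.
  k = 2: m = 5, d = 4, a = ⌊(8 + 5)/4⌋ = 3; p/q = (3·9 + 8)/(3·1 + 1) = 35/4; p² − 77·q² = 1225 − 1232 = -7.
  k = 3: m = 7, d = 7, a = ⌊(8 + 7)/7⌋ = 2; p/q = (2·35 + 9)/(2·4 + 1) = 79/9; p² − 77·q² = 6241 − 6237 = 4.
  k = 4: m = 7, d = 4, a = ⌊(8 + 7)/4⌋ = 3; p/q = (3·79 + 35)/(3·9 + 4) = 272/31; p² − 77·q² = 73984 − 73997 = -13.
  k = 5: m = 5, d = 13, a = ⌊(8 + 5)/13⌋ = 1; p/q = (1·272 + 79)/(1·31 + 9) = 351/40; p² − 77·q² = 123201 − 123200 = 1.
  The first convergent with p² − 77·q² = 1 gives the fundamental solution (x₁, y₁) = (351, 40).
Step 2: Apply the recurrence (x_{n+1}, y_{n+1}) = (x₁x_n + 77y₁y_n, x₁y_n + y₁x_n) repeatedly.
  From (x_1, y_1) = (351, 40): x_2 = 351·351 + 77·40·40 = 246401; y_2 = 351·40 + 40·351 = 28080.
Step 3: Verify x_2² - 77·y_2² = 60713452801 - 60713452800 = 1 (should be 1). ✓

(x_1, y_1) = (351, 40); (x_2, y_2) = (246401, 28080).


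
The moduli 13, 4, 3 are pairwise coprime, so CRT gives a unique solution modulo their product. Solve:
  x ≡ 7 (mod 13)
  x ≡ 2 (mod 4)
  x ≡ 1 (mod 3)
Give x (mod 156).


Moduli 13, 4, 3 are pairwise coprime; by CRT there is a unique solution modulo M = 13 · 4 · 3 = 156.
Solve pairwise, accumulating the modulus:
  Start with x ≡ 7 (mod 13).
  Combine with x ≡ 2 (mod 4): since gcd(13, 4) = 1, we get a unique residue mod 52.
    Write x = 7 + 13·t and substitute into x ≡ 2 (mod 4): 13·t ≡ 2 − 7 = -5 (mod 4).
    Reduce coefficients mod 4: 1·t ≡ 3 (mod 4).
    So t ≡ 3 (mod 4).
    Then x = 7 + 13·3 = 46, valid modulo lcm(13, 4) = 52: x ≡ 46 (mod 52).
  Combine with x ≡ 1 (mod 3): since gcd(52, 3) = 1, we get a unique residue mod 156.
    Write x = 46 + 52·t and substitute into x ≡ 1 (mod 3): 52·t ≡ 1 − 46 = -45 (mod 3).
    Reduce coefficients mod 3: 1·t ≡ 0 (mod 3).
    So t ≡ 0 (mod 3).
    Then x = 46 + 52·0 = 46, valid modulo lcm(52, 3) = 156: x ≡ 46 (mod 156).
Verify: 46 mod 13 = 7 ✓, 46 mod 4 = 2 ✓, 46 mod 3 = 1 ✓.

x ≡ 46 (mod 156).


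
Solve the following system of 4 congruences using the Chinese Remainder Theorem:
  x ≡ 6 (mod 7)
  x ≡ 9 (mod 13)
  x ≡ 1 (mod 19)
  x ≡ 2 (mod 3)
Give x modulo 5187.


Product of moduli M = 7 · 13 · 19 · 3 = 5187.
Merge one congruence at a time:
  Start: x ≡ 6 (mod 7).
  Combine with x ≡ 9 (mod 13); new modulus lcm = 91.
    Write x = 6 + 7·t and substitute into x ≡ 9 (mod 13): 7·t ≡ 9 − 6 = 3 (mod 13).
    The inverse of 7 mod 13 is 2 (since 7·2 = 14 = 1·13 + 1), so t ≡ 2·3 = 6 ≡ 6 (mod 13).
    Then x = 6 + 7·6 = 48, valid modulo lcm(7, 13) = 91: x ≡ 48 (mod 91).
  Combine with x ≡ 1 (mod 19); new modulus lcm = 1729.
    Write x = 48 + 91·t and substitute into x ≡ 1 (mod 19): 91·t ≡ 1 − 48 = -47 (mod 19).
    Reduce coefficients mod 19: 15·t ≡ 10 (mod 19).
    The inverse of 15 mod 19 is 14 (since 15·14 = 210 = 11·19 + 1), so t ≡ 14·10 = 140 ≡ 7 (mod 19).
    Then x = 48 + 91·7 = 685, valid modulo lcm(91, 19) = 1729: x ≡ 685 (mod 1729).
  Combine with x ≡ 2 (mod 3); new modulus lcm = 5187.
    Write x = 685 + 1729·t and substitute into x ≡ 2 (mod 3): 1729·t ≡ 2 − 685 = -683 (mod 3).
    Reduce coefficients mod 3: 1·t ≡ 1 (mod 3).
    So t ≡ 1 (mod 3).
    Then x = 685 + 1729·1 = 2414, valid modulo lcm(1729, 3) = 5187: x ≡ 2414 (mod 5187).
Verify against each original: 2414 mod 7 = 6, 2414 mod 13 = 9, 2414 mod 19 = 1, 2414 mod 3 = 2.

x ≡ 2414 (mod 5187).


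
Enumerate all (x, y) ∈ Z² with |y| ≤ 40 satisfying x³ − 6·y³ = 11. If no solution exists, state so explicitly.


The equation is x³ - 6y³ = 11. For fixed y, x³ = 6·y³ + 11, so a solution requires the RHS to be a perfect cube.
Strategy: iterate y from -40 to 40, compute RHS = 6·y³ + 11, and check whether it is a (positive or negative) perfect cube.
Check small values of y:
  y = 0: RHS = 11 is not a perfect cube.
  y = 1: RHS = 17 is not a perfect cube.
  y = -1: RHS = 5 is not a perfect cube.
  y = 2: RHS = 59 is not a perfect cube.
  y = -2: RHS = -37 is not a perfect cube.
  y = 3: RHS = 173 is not a perfect cube.
  y = -3: RHS = -151 is not a perfect cube.
Continuing the search up to |y| = 40 finds no solutions either.
No (x, y) in the scanned range satisfies the equation.

No integer solutions with |y| ≤ 40.


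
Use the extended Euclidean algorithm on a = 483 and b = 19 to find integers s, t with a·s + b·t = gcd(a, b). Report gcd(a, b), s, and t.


Euclidean algorithm on (483, 19) — divide until remainder is 0:
  483 = 25 · 19 + 8
  19 = 2 · 8 + 3
  8 = 2 · 3 + 2
  3 = 1 · 2 + 1
  2 = 2 · 1 + 0
gcd(483, 19) = 1.
Track Bezout coefficients alongside the remainders: start with r₀ = 483 = a·1 + b·0 (s = 1, t = 0) and r₁ = 19 = a·0 + b·1 (s = 0, t = 1); each new remainder r_{k+1} = r_{k-1} − q_k·r_k inherits s_{k+1} = s_{k-1} − q_k·s_k, t_{k+1} = t_{k-1} − q_k·t_k, so r_k = a·s_k + b·t_k at every step:
  q = 25: r = 8, s = 1 − 25·0 = 1, t = 0 − 25·1 = -25  (check: 483·1 + 19·(-25) = 8)
  q = 2: r = 3, s = 0 − 2·1 = -2, t = 1 − 2·(-25) = 51  (check: 483·(-2) + 19·51 = 3)
  q = 2: r = 2, s = 1 − 2·(-2) = 5, t = -25 − 2·51 = -127  (check: 483·5 + 19·(-127) = 2)
  q = 1: r = 1, s = -2 − 1·5 = -7, t = 51 − 1·(-127) = 178  (check: 483·(-7) + 19·178 = 1)
The row with r = 1 (the gcd) gives the Bezout coefficients s = -7, t = 178.
Result: 483 · (-7) + 19 · (178) = 1.

gcd(483, 19) = 1; s = -7, t = 178 (check: 483·(-7) + 19·178 = 1).


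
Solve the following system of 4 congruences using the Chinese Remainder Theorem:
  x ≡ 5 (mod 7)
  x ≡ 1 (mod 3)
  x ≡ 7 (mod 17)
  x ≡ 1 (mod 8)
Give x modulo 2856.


Product of moduli M = 7 · 3 · 17 · 8 = 2856.
Merge one congruence at a time:
  Start: x ≡ 5 (mod 7).
  Combine with x ≡ 1 (mod 3); new modulus lcm = 21.
    Write x = 5 + 7·t and substitute into x ≡ 1 (mod 3): 7·t ≡ 1 − 5 = -4 (mod 3).
    Reduce coefficients mod 3: 1·t ≡ 2 (mod 3).
    So t ≡ 2 (mod 3).
    Then x = 5 + 7·2 = 19, valid modulo lcm(7, 3) = 21: x ≡ 19 (mod 21).
  Combine with x ≡ 7 (mod 17); new modulus lcm = 357.
    Write x = 19 + 21·t and substitute into x ≡ 7 (mod 17): 21·t ≡ 7 − 19 = -12 (mod 17).
    Reduce coefficients mod 17: 4·t ≡ 5 (mod 17).
    The inverse of 4 mod 17 is 13 (since 4·13 = 52 = 3·17 + 1), so t ≡ 13·5 = 65 ≡ 14 (mod 17).
    Then x = 19 + 21·14 = 313, valid modulo lcm(21, 17) = 357: x ≡ 313 (mod 357).
  Combine with x ≡ 1 (mod 8); new modulus lcm = 2856.
    Write x = 313 + 357·t and substitute into x ≡ 1 (mod 8): 357·t ≡ 1 − 313 = -312 (mod 8).
    Reduce coefficients mod 8: 5·t ≡ 0 (mod 8).
    The inverse of 5 mod 8 is 5 (since 5·5 = 25 = 3·8 + 1), so t ≡ 5·0 = 0 ≡ 0 (mod 8).
    Then x = 313 + 357·0 = 313, valid modulo lcm(357, 8) = 2856: x ≡ 313 (mod 2856).
Verify against each original: 313 mod 7 = 5, 313 mod 3 = 1, 313 mod 17 = 7, 313 mod 8 = 1.

x ≡ 313 (mod 2856).


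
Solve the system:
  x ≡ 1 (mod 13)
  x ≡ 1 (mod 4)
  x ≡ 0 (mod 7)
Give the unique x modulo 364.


Moduli 13, 4, 7 are pairwise coprime; by CRT there is a unique solution modulo M = 13 · 4 · 7 = 364.
Solve pairwise, accumulating the modulus:
  Start with x ≡ 1 (mod 13).
  Combine with x ≡ 1 (mod 4): since gcd(13, 4) = 1, we get a unique residue mod 52.
    Write x = 1 + 13·t and substitute into x ≡ 1 (mod 4): 13·t ≡ 1 − 1 = 0 (mod 4).
    Reduce coefficients mod 4: 1·t ≡ 0 (mod 4).
    So t ≡ 0 (mod 4).
    Then x = 1 + 13·0 = 1, valid modulo lcm(13, 4) = 52: x ≡ 1 (mod 52).
  Combine with x ≡ 0 (mod 7): since gcd(52, 7) = 1, we get a unique residue mod 364.
    Write x = 1 + 52·t and substitute into x ≡ 0 (mod 7): 52·t ≡ 0 − 1 = -1 (mod 7).
    Reduce coefficients mod 7: 3·t ≡ 6 (mod 7).
    The inverse of 3 mod 7 is 5 (since 3·5 = 15 = 2·7 + 1), so t ≡ 5·6 = 30 ≡ 2 (mod 7).
    Then x = 1 + 52·2 = 105, valid modulo lcm(52, 7) = 364: x ≡ 105 (mod 364).
Verify: 105 mod 13 = 1 ✓, 105 mod 4 = 1 ✓, 105 mod 7 = 0 ✓.

x ≡ 105 (mod 364).


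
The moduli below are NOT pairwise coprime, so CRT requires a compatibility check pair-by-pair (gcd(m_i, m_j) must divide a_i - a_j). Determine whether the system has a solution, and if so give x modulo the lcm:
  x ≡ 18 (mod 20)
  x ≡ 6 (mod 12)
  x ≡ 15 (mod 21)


Moduli 20, 12, 21 are not pairwise coprime, so CRT works modulo lcm(m_i) when all pairwise compatibility conditions hold.
Pairwise compatibility: gcd(m_i, m_j) must divide a_i - a_j for every pair.
Merge one congruence at a time:
  Start: x ≡ 18 (mod 20).
  Combine with x ≡ 6 (mod 12): gcd(20, 12) = 4; 6 - 18 = -12, which IS divisible by 4, so compatible.
    Write x = 18 + 20·t and substitute into x ≡ 6 (mod 12): 20·t ≡ 6 − 18 = -12 (mod 12).
    Divide the congruence (and modulus) by g = 4: 5·t ≡ -3 (mod 3).
    Reduce coefficients mod 3: 2·t ≡ 0 (mod 3).
    The inverse of 2 mod 3 is 2 (since 2·2 = 4 = 1·3 + 1), so t ≡ 2·0 = 0 ≡ 0 (mod 3).
    Then x = 18 + 20·0 = 18, valid modulo lcm(20, 12) = 60: x ≡ 18 (mod 60).
  Combine with x ≡ 15 (mod 21): gcd(60, 21) = 3; 15 - 18 = -3, which IS divisible by 3, so compatible.
    Write x = 18 + 60·t and substitute into x ≡ 15 (mod 21): 60·t ≡ 15 − 18 = -3 (mod 21).
    Divide the congruence (and modulus) by g = 3: 20·t ≡ -1 (mod 7).
    Reduce coefficients mod 7: 6·t ≡ 6 (mod 7).
    The inverse of 6 mod 7 is 6 (since 6·6 = 36 = 5·7 + 1), so t ≡ 6·6 = 36 ≡ 1 (mod 7).
    Then x = 18 + 60·1 = 78, valid modulo lcm(60, 21) = 420: x ≡ 78 (mod 420).
Verify: 78 mod 20 = 18, 78 mod 12 = 6, 78 mod 21 = 15.

x ≡ 78 (mod 420).


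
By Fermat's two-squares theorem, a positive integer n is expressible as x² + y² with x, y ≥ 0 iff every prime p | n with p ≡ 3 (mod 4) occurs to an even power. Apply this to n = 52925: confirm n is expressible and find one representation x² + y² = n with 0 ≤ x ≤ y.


Step 1: Factor n = 52925 = 5^2 · 29 · 73.
Step 2: Check the mod-4 condition on each prime factor: 5 ≡ 1 (mod 4), exponent 2; 29 ≡ 1 (mod 4), exponent 1; 73 ≡ 1 (mod 4), exponent 1.
All primes ≡ 3 (mod 4) appear to even exponent (or don't appear), so by the two-squares theorem n IS expressible as a sum of two squares.
Step 3: Build a representation. Group n = k² · m with k = 5 and m = 29 · 73 = 2117 (a product of primes ≡ 1 (mod 4)); a representation of m scales to one of n via (k·x)² + (k·y)² = k²(x² + y²). Each prime p ≡ 1 (mod 4) is itself a sum of two squares; find a² by testing p − a² for a perfect square:
  29: 29 − 1² = 28, 29 − 2² = 25 = 5² ⇒ 29 = 2² + 5².
  73: 73 − 1² = 72, 73 − 2² = 69, 73 − 3² = 64 = 8² ⇒ 73 = 3² + 8².
  Combine using the Brahmagupta–Fibonacci identity (a² + b²)(c² + d²) = (ac − bd)² + (ad + bc)² = (ac + bd)² + (ad − bc)²:
  29 · 73 = 2117: from (2² + 5²)(3² + 8²), take (2·3 − 5·8, 2·8 + 5·3) = (6 − 40, 16 + 15) = (-34, 31); dropping signs (only squares matter) gives (34, 31); check 34² + 31² = 1156 + 961 = 2117 ✓.
  Scale by k = 5: (5·34, 5·31) = (170, 155).
Step 4: Order so x ≤ y and verify: 155² + 170² = 24025 + 28900 = 52925 = n. ✓

n = 52925 = 155² + 170² (one valid representation with x ≤ y).


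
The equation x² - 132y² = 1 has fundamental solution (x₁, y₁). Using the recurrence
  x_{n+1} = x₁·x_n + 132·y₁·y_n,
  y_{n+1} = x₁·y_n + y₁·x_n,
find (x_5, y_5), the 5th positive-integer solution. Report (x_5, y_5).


Step 1: Find the fundamental solution (x₁, y₁) of x² - 132y² = 1.
  Expand √132 as a continued fraction. a₀ = ⌊√132⌋ = 11; iterate m_{k+1} = d_k·a_k − m_k, d_{k+1} = (132 − m_{k+1}²)/d_k, a_{k+1} = ⌊(a₀ + m_{k+1})/d_{k+1}⌋ (starting m₀ = 0, d₀ = 1), with convergents p_k = a_k·p_{k-1} + p_{k-2}, q_k = a_k·q_{k-1} + q_{k-2} (p₋₁ = 1, q₋₁ = 0):
  k = 0: a₀ = 11; p₀/q₀ = 11/1; p₀² − 132·q₀² = 121 − 132 = -11.
  k = 1: m = 11, d = 11, a = ⌊(11 + 11)/11⌋ = 2; p/q = (2·11 + 1)/(2·1 + 0) = 23/2; p² − 132·q² = 529 − 528 = 1.
  The first convergent with p² − 132·q² = 1 gives the fundamental solution (x₁, y₁) = (23, 2).
Step 2: Apply the recurrence (x_{n+1}, y_{n+1}) = (x₁x_n + 132y₁y_n, x₁y_n + y₁x_n) repeatedly.
  From (x_1, y_1) = (23, 2): x_2 = 23·23 + 132·2·2 = 1057; y_2 = 23·2 + 2·23 = 92.
  From (x_2, y_2) = (1057, 92): x_3 = 23·1057 + 132·2·92 = 48599; y_3 = 23·92 + 2·1057 = 4230.
  From (x_3, y_3) = (48599, 4230): x_4 = 23·48599 + 132·2·4230 = 2234497; y_4 = 23·4230 + 2·48599 = 194488.
  From (x_4, y_4) = (2234497, 194488): x_5 = 23·2234497 + 132·2·194488 = 102738263; y_5 = 23·194488 + 2·2234497 = 8942218.
Step 3: Verify x_5² - 132·y_5² = 10555150684257169 - 10555150684257168 = 1 (should be 1). ✓

(x_1, y_1) = (23, 2); (x_5, y_5) = (102738263, 8942218).


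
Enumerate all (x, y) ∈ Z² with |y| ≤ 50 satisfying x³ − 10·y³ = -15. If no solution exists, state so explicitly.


The equation is x³ - 10y³ = -15. For fixed y, x³ = 10·y³ − 15, so a solution requires the RHS to be a perfect cube.
Strategy: iterate y from -50 to 50, compute RHS = 10·y³ − 15, and check whether it is a (positive or negative) perfect cube.
Check small values of y:
  y = 0: RHS = -15 is not a perfect cube.
  y = 1: RHS = -5 is not a perfect cube.
  y = -1: RHS = -25 is not a perfect cube.
  y = 2: RHS = 65 is not a perfect cube.
  y = -2: RHS = -95 is not a perfect cube.
  y = 3: RHS = 255 is not a perfect cube.
  y = -3: RHS = -285 is not a perfect cube.
Continuing the search up to |y| = 50 finds no solutions either.
No (x, y) in the scanned range satisfies the equation.

No integer solutions with |y| ≤ 50.


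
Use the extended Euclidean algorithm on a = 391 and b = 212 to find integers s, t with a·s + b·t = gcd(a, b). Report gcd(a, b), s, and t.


Euclidean algorithm on (391, 212) — divide until remainder is 0:
  391 = 1 · 212 + 179
  212 = 1 · 179 + 33
  179 = 5 · 33 + 14
  33 = 2 · 14 + 5
  14 = 2 · 5 + 4
  5 = 1 · 4 + 1
  4 = 4 · 1 + 0
gcd(391, 212) = 1.
Track Bezout coefficients alongside the remainders: start with r₀ = 391 = a·1 + b·0 (s = 1, t = 0) and r₁ = 212 = a·0 + b·1 (s = 0, t = 1); each new remainder r_{k+1} = r_{k-1} − q_k·r_k inherits s_{k+1} = s_{k-1} − q_k·s_k, t_{k+1} = t_{k-1} − q_k·t_k, so r_k = a·s_k + b·t_k at every step:
  q = 1: r = 179, s = 1 − 1·0 = 1, t = 0 − 1·1 = -1  (check: 391·1 + 212·(-1) = 179)
  q = 1: r = 33, s = 0 − 1·1 = -1, t = 1 − 1·(-1) = 2  (check: 391·(-1) + 212·2 = 33)
  q = 5: r = 14, s = 1 − 5·(-1) = 6, t = -1 − 5·2 = -11  (check: 391·6 + 212·(-11) = 14)
  q = 2: r = 5, s = -1 − 2·6 = -13, t = 2 − 2·(-11) = 24  (check: 391·(-13) + 212·24 = 5)
  q = 2: r = 4, s = 6 − 2·(-13) = 32, t = -11 − 2·24 = -59  (check: 391·32 + 212·(-59) = 4)
  q = 1: r = 1, s = -13 − 1·32 = -45, t = 24 − 1·(-59) = 83  (check: 391·(-45) + 212·83 = 1)
The row with r = 1 (the gcd) gives the Bezout coefficients s = -45, t = 83.
Result: 391 · (-45) + 212 · (83) = 1.

gcd(391, 212) = 1; s = -45, t = 83 (check: 391·(-45) + 212·83 = 1).


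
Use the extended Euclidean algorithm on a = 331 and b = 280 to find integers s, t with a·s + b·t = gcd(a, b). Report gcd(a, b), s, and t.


Euclidean algorithm on (331, 280) — divide until remainder is 0:
  331 = 1 · 280 + 51
  280 = 5 · 51 + 25
  51 = 2 · 25 + 1
  25 = 25 · 1 + 0
gcd(331, 280) = 1.
Track Bezout coefficients alongside the remainders: start with r₀ = 331 = a·1 + b·0 (s = 1, t = 0) and r₁ = 280 = a·0 + b·1 (s = 0, t = 1); each new remainder r_{k+1} = r_{k-1} − q_k·r_k inherits s_{k+1} = s_{k-1} − q_k·s_k, t_{k+1} = t_{k-1} − q_k·t_k, so r_k = a·s_k + b·t_k at every step:
  q = 1: r = 51, s = 1 − 1·0 = 1, t = 0 − 1·1 = -1  (check: 331·1 + 280·(-1) = 51)
  q = 5: r = 25, s = 0 − 5·1 = -5, t = 1 − 5·(-1) = 6  (check: 331·(-5) + 280·6 = 25)
  q = 2: r = 1, s = 1 − 2·(-5) = 11, t = -1 − 2·6 = -13  (check: 331·11 + 280·(-13) = 1)
The row with r = 1 (the gcd) gives the Bezout coefficients s = 11, t = -13.
Result: 331 · (11) + 280 · (-13) = 1.

gcd(331, 280) = 1; s = 11, t = -13 (check: 331·11 + 280·(-13) = 1).


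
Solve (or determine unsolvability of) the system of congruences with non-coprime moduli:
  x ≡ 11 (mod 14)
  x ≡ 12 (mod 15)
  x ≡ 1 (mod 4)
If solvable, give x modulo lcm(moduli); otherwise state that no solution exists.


Moduli 14, 15, 4 are not pairwise coprime, so CRT works modulo lcm(m_i) when all pairwise compatibility conditions hold.
Pairwise compatibility: gcd(m_i, m_j) must divide a_i - a_j for every pair.
Merge one congruence at a time:
  Start: x ≡ 11 (mod 14).
  Combine with x ≡ 12 (mod 15): gcd(14, 15) = 1; 12 - 11 = 1, which IS divisible by 1, so compatible.
    Write x = 11 + 14·t and substitute into x ≡ 12 (mod 15): 14·t ≡ 12 − 11 = 1 (mod 15).
    The inverse of 14 mod 15 is 14 (since 14·14 = 196 = 13·15 + 1), so t ≡ 14·1 = 14 ≡ 14 (mod 15).
    Then x = 11 + 14·14 = 207, valid modulo lcm(14, 15) = 210: x ≡ 207 (mod 210).
  Combine with x ≡ 1 (mod 4): gcd(210, 4) = 2; 1 - 207 = -206, which IS divisible by 2, so compatible.
    Write x = 207 + 210·t and substitute into x ≡ 1 (mod 4): 210·t ≡ 1 − 207 = -206 (mod 4).
    Divide the congruence (and modulus) by g = 2: 105·t ≡ -103 (mod 2).
    Reduce coefficients mod 2: 1·t ≡ 1 (mod 2).
    So t ≡ 1 (mod 2).
    Then x = 207 + 210·1 = 417, valid modulo lcm(210, 4) = 420: x ≡ 417 (mod 420).
Verify: 417 mod 14 = 11, 417 mod 15 = 12, 417 mod 4 = 1.

x ≡ 417 (mod 420).


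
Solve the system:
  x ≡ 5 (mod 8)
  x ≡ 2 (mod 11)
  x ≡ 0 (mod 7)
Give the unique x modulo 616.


Moduli 8, 11, 7 are pairwise coprime; by CRT there is a unique solution modulo M = 8 · 11 · 7 = 616.
Solve pairwise, accumulating the modulus:
  Start with x ≡ 5 (mod 8).
  Combine with x ≡ 2 (mod 11): since gcd(8, 11) = 1, we get a unique residue mod 88.
    Write x = 5 + 8·t and substitute into x ≡ 2 (mod 11): 8·t ≡ 2 − 5 = -3 (mod 11).
    Reduce coefficients mod 11: 8·t ≡ 8 (mod 11).
    The inverse of 8 mod 11 is 7 (since 8·7 = 56 = 5·11 + 1), so t ≡ 7·8 = 56 ≡ 1 (mod 11).
    Then x = 5 + 8·1 = 13, valid modulo lcm(8, 11) = 88: x ≡ 13 (mod 88).
  Combine with x ≡ 0 (mod 7): since gcd(88, 7) = 1, we get a unique residue mod 616.
    Write x = 13 + 88·t and substitute into x ≡ 0 (mod 7): 88·t ≡ 0 − 13 = -13 (mod 7).
    Reduce coefficients mod 7: 4·t ≡ 1 (mod 7).
    The inverse of 4 mod 7 is 2 (since 4·2 = 8 = 1·7 + 1), so t ≡ 2·1 = 2 ≡ 2 (mod 7).
    Then x = 13 + 88·2 = 189, valid modulo lcm(88, 7) = 616: x ≡ 189 (mod 616).
Verify: 189 mod 8 = 5 ✓, 189 mod 11 = 2 ✓, 189 mod 7 = 0 ✓.

x ≡ 189 (mod 616).


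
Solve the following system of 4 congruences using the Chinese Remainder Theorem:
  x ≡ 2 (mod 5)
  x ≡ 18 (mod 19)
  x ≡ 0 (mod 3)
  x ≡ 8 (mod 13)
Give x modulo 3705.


Product of moduli M = 5 · 19 · 3 · 13 = 3705.
Merge one congruence at a time:
  Start: x ≡ 2 (mod 5).
  Combine with x ≡ 18 (mod 19); new modulus lcm = 95.
    Write x = 2 + 5·t and substitute into x ≡ 18 (mod 19): 5·t ≡ 18 − 2 = 16 (mod 19).
    The inverse of 5 mod 19 is 4 (since 5·4 = 20 = 1·19 + 1), so t ≡ 4·16 = 64 ≡ 7 (mod 19).
    Then x = 2 + 5·7 = 37, valid modulo lcm(5, 19) = 95: x ≡ 37 (mod 95).
  Combine with x ≡ 0 (mod 3); new modulus lcm = 285.
    Write x = 37 + 95·t and substitute into x ≡ 0 (mod 3): 95·t ≡ 0 − 37 = -37 (mod 3).
    Reduce coefficients mod 3: 2·t ≡ 2 (mod 3).
    The inverse of 2 mod 3 is 2 (since 2·2 = 4 = 1·3 + 1), so t ≡ 2·2 = 4 ≡ 1 (mod 3).
    Then x = 37 + 95·1 = 132, valid modulo lcm(95, 3) = 285: x ≡ 132 (mod 285).
  Combine with x ≡ 8 (mod 13); new modulus lcm = 3705.
    Write x = 132 + 285·t and substitute into x ≡ 8 (mod 13): 285·t ≡ 8 − 132 = -124 (mod 13).
    Reduce coefficients mod 13: 12·t ≡ 6 (mod 13).
    The inverse of 12 mod 13 is 12 (since 12·12 = 144 = 11·13 + 1), so t ≡ 12·6 = 72 ≡ 7 (mod 13).
    Then x = 132 + 285·7 = 2127, valid modulo lcm(285, 13) = 3705: x ≡ 2127 (mod 3705).
Verify against each original: 2127 mod 5 = 2, 2127 mod 19 = 18, 2127 mod 3 = 0, 2127 mod 13 = 8.

x ≡ 2127 (mod 3705).


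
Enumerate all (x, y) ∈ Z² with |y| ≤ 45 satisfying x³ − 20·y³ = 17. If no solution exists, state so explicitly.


The equation is x³ - 20y³ = 17. For fixed y, x³ = 20·y³ + 17, so a solution requires the RHS to be a perfect cube.
Strategy: iterate y from -45 to 45, compute RHS = 20·y³ + 17, and check whether it is a (positive or negative) perfect cube.
Check small values of y:
  y = 0: RHS = 17 is not a perfect cube.
  y = 1: RHS = 37 is not a perfect cube.
  y = -1: RHS = -3 is not a perfect cube.
  y = 2: RHS = 177 is not a perfect cube.
  y = -2: RHS = -143 is not a perfect cube.
  y = 3: RHS = 557 is not a perfect cube.
  y = -3: RHS = -523 is not a perfect cube.
Continuing the search up to |y| = 45 finds no solutions either.
No (x, y) in the scanned range satisfies the equation.

No integer solutions with |y| ≤ 45.


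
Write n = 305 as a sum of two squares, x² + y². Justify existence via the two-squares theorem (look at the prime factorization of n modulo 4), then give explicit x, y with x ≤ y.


Step 1: Factor n = 305 = 5 · 61.
Step 2: Check the mod-4 condition on each prime factor: 5 ≡ 1 (mod 4), exponent 1; 61 ≡ 1 (mod 4), exponent 1.
All primes ≡ 3 (mod 4) appear to even exponent (or don't appear), so by the two-squares theorem n IS expressible as a sum of two squares.
Step 3: Build a representation. Here n = 5 · 61 is a product of primes ≡ 1 (mod 4). Each prime p ≡ 1 (mod 4) is itself a sum of two squares; find a² by testing p − a² for a perfect square:
  5: 5 − 1² = 4 = 2² ⇒ 5 = 1² + 2².
  61: 61 − 1² = 60, 61 − 2² = 57, 61 − 3² = 52, 61 − 4² = 45, 61 − 5² = 36 = 6² ⇒ 61 = 5² + 6².
  Combine using the Brahmagupta–Fibonacci identity (a² + b²)(c² + d²) = (ac − bd)² + (ad + bc)² = (ac + bd)² + (ad − bc)²:
  5 · 61 = 305: from (1² + 2²)(5² + 6²), take (1·5 − 2·6, 1·6 + 2·5) = (5 − 12, 6 + 10) = (-7, 16); dropping signs (only squares matter) gives (7, 16); check 7² + 16² = 49 + 256 = 305 ✓.
Step 4: Order so x ≤ y and verify: 7² + 16² = 49 + 256 = 305 = n. ✓

n = 305 = 7² + 16² (one valid representation with x ≤ y).


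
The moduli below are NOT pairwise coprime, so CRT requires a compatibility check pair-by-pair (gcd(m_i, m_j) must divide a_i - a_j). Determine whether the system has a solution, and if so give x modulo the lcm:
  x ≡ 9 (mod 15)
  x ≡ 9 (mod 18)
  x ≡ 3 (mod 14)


Moduli 15, 18, 14 are not pairwise coprime, so CRT works modulo lcm(m_i) when all pairwise compatibility conditions hold.
Pairwise compatibility: gcd(m_i, m_j) must divide a_i - a_j for every pair.
Merge one congruence at a time:
  Start: x ≡ 9 (mod 15).
  Combine with x ≡ 9 (mod 18): gcd(15, 18) = 3; 9 - 9 = 0, which IS divisible by 3, so compatible.
    Write x = 9 + 15·t and substitute into x ≡ 9 (mod 18): 15·t ≡ 9 − 9 = 0 (mod 18).
    Divide the congruence (and modulus) by g = 3: 5·t ≡ 0 (mod 6).
    The inverse of 5 mod 6 is 5 (since 5·5 = 25 = 4·6 + 1), so t ≡ 5·0 = 0 ≡ 0 (mod 6).
    Then x = 9 + 15·0 = 9, valid modulo lcm(15, 18) = 90: x ≡ 9 (mod 90).
  Combine with x ≡ 3 (mod 14): gcd(90, 14) = 2; 3 - 9 = -6, which IS divisible by 2, so compatible.
    Write x = 9 + 90·t and substitute into x ≡ 3 (mod 14): 90·t ≡ 3 − 9 = -6 (mod 14).
    Divide the congruence (and modulus) by g = 2: 45·t ≡ -3 (mod 7).
    Reduce coefficients mod 7: 3·t ≡ 4 (mod 7).
    The inverse of 3 mod 7 is 5 (since 3·5 = 15 = 2·7 + 1), so t ≡ 5·4 = 20 ≡ 6 (mod 7).
    Then x = 9 + 90·6 = 549, valid modulo lcm(90, 14) = 630: x ≡ 549 (mod 630).
Verify: 549 mod 15 = 9, 549 mod 18 = 9, 549 mod 14 = 3.

x ≡ 549 (mod 630).


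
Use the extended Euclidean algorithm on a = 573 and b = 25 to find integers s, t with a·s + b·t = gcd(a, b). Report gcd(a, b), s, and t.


Euclidean algorithm on (573, 25) — divide until remainder is 0:
  573 = 22 · 25 + 23
  25 = 1 · 23 + 2
  23 = 11 · 2 + 1
  2 = 2 · 1 + 0
gcd(573, 25) = 1.
Track Bezout coefficients alongside the remainders: start with r₀ = 573 = a·1 + b·0 (s = 1, t = 0) and r₁ = 25 = a·0 + b·1 (s = 0, t = 1); each new remainder r_{k+1} = r_{k-1} − q_k·r_k inherits s_{k+1} = s_{k-1} − q_k·s_k, t_{k+1} = t_{k-1} − q_k·t_k, so r_k = a·s_k + b·t_k at every step:
  q = 22: r = 23, s = 1 − 22·0 = 1, t = 0 − 22·1 = -22  (check: 573·1 + 25·(-22) = 23)
  q = 1: r = 2, s = 0 − 1·1 = -1, t = 1 − 1·(-22) = 23  (check: 573·(-1) + 25·23 = 2)
  q = 11: r = 1, s = 1 − 11·(-1) = 12, t = -22 − 11·23 = -275  (check: 573·12 + 25·(-275) = 1)
The row with r = 1 (the gcd) gives the Bezout coefficients s = 12, t = -275.
Result: 573 · (12) + 25 · (-275) = 1.

gcd(573, 25) = 1; s = 12, t = -275 (check: 573·12 + 25·(-275) = 1).


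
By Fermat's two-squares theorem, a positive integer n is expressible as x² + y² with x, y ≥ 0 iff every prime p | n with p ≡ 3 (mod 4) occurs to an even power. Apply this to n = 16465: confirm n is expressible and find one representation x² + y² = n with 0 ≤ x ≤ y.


Step 1: Factor n = 16465 = 5 · 37 · 89.
Step 2: Check the mod-4 condition on each prime factor: 5 ≡ 1 (mod 4), exponent 1; 37 ≡ 1 (mod 4), exponent 1; 89 ≡ 1 (mod 4), exponent 1.
All primes ≡ 3 (mod 4) appear to even exponent (or don't appear), so by the two-squares theorem n IS expressible as a sum of two squares.
Step 3: Build a representation. Here n = 5 · 37 · 89 is a product of primes ≡ 1 (mod 4). Each prime p ≡ 1 (mod 4) is itself a sum of two squares; find a² by testing p − a² for a perfect square:
  5: 5 − 1² = 4 = 2² ⇒ 5 = 1² + 2².
  37: 37 − 1² = 36 = 6² ⇒ 37 = 1² + 6².
  89: 89 − 1² = 88, 89 − 2² = 85, 89 − 3² = 80, 89 − 4² = 73, 89 − 5² = 64 = 8² ⇒ 89 = 5² + 8².
  Combine using the Brahmagupta–Fibonacci identity (a² + b²)(c² + d²) = (ac − bd)² + (ad + bc)² = (ac + bd)² + (ad − bc)²:
  5 · 37 = 185: from (1² + 2²)(1² + 6²), take (1·1 − 2·6, 1·6 + 2·1) = (1 − 12, 6 + 2) = (-11, 8); dropping signs (only squares matter) gives (11, 8); check 11² + 8² = 121 + 64 = 185 ✓.
  185 · 89 = 16465: from (11² + 8²)(5² + 8²), take (11·5 − 8·8, 11·8 + 8·5) = (55 − 64, 88 + 40) = (-9, 128); dropping signs (only squares matter) gives (9, 128); check 9² + 128² = 81 + 16384 = 16465 ✓.
Step 4: Order so x ≤ y and verify: 9² + 128² = 81 + 16384 = 16465 = n. ✓

n = 16465 = 9² + 128² (one valid representation with x ≤ y).


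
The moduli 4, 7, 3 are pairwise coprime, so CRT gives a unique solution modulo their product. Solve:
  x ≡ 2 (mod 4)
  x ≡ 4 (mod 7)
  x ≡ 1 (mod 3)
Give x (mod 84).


Moduli 4, 7, 3 are pairwise coprime; by CRT there is a unique solution modulo M = 4 · 7 · 3 = 84.
Solve pairwise, accumulating the modulus:
  Start with x ≡ 2 (mod 4).
  Combine with x ≡ 4 (mod 7): since gcd(4, 7) = 1, we get a unique residue mod 28.
    Write x = 2 + 4·t and substitute into x ≡ 4 (mod 7): 4·t ≡ 4 − 2 = 2 (mod 7).
    The inverse of 4 mod 7 is 2 (since 4·2 = 8 = 1·7 + 1), so t ≡ 2·2 = 4 ≡ 4 (mod 7).
    Then x = 2 + 4·4 = 18, valid modulo lcm(4, 7) = 28: x ≡ 18 (mod 28).
  Combine with x ≡ 1 (mod 3): since gcd(28, 3) = 1, we get a unique residue mod 84.
    Write x = 18 + 28·t and substitute into x ≡ 1 (mod 3): 28·t ≡ 1 − 18 = -17 (mod 3).
    Reduce coefficients mod 3: 1·t ≡ 1 (mod 3).
    So t ≡ 1 (mod 3).
    Then x = 18 + 28·1 = 46, valid modulo lcm(28, 3) = 84: x ≡ 46 (mod 84).
Verify: 46 mod 4 = 2 ✓, 46 mod 7 = 4 ✓, 46 mod 3 = 1 ✓.

x ≡ 46 (mod 84).


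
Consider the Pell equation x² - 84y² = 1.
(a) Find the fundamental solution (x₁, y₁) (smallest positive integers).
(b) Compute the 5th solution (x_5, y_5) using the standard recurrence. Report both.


Step 1: Find the fundamental solution (x₁, y₁) of x² - 84y² = 1.
  Expand √84 as a continued fraction. a₀ = ⌊√84⌋ = 9; iterate m_{k+1} = d_k·a_k − m_k, d_{k+1} = (84 − m_{k+1}²)/d_k, a_{k+1} = ⌊(a₀ + m_{k+1})/d_{k+1}⌋ (starting m₀ = 0, d₀ = 1), with convergents p_k = a_k·p_{k-1} + p_{k-2}, q_k = a_k·q_{k-1} + q_{k-2} (p₋₁ = 1, q₋₁ = 0):
  k = 0: a₀ = 9; p₀/q₀ = 9/1; p₀² − 84·q₀² = 81 − 84 = -3.
  k = 1: m = 9, d = 3, a = ⌊(9 + 9)/3⌋ = 6; p/q = (6·9 + 1)/(6·1 + 0) = 55/6; p² − 84·q² = 3025 − 3024 = 1.
  The first convergent with p² − 84·q² = 1 gives the fundamental solution (x₁, y₁) = (55, 6).
Step 2: Apply the recurrence (x_{n+1}, y_{n+1}) = (x₁x_n + 84y₁y_n, x₁y_n + y₁x_n) repeatedly.
  From (x_1, y_1) = (55, 6): x_2 = 55·55 + 84·6·6 = 6049; y_2 = 55·6 + 6·55 = 660.
  From (x_2, y_2) = (6049, 660): x_3 = 55·6049 + 84·6·660 = 665335; y_3 = 55·660 + 6·6049 = 72594.
  From (x_3, y_3) = (665335, 72594): x_4 = 55·665335 + 84·6·72594 = 73180801; y_4 = 55·72594 + 6·665335 = 7984680.
  From (x_4, y_4) = (73180801, 7984680): x_5 = 55·73180801 + 84·6·7984680 = 8049222775; y_5 = 55·7984680 + 6·73180801 = 878242206.
Step 3: Verify x_5² - 84·y_5² = 64789987281578700625 - 64789987281578700624 = 1 (should be 1). ✓

(x_1, y_1) = (55, 6); (x_5, y_5) = (8049222775, 878242206).


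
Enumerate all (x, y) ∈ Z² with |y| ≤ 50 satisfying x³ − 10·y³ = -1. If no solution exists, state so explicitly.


The equation is x³ - 10y³ = -1. For fixed y, x³ = 10·y³ − 1, so a solution requires the RHS to be a perfect cube.
Strategy: iterate y from -50 to 50, compute RHS = 10·y³ − 1, and check whether it is a (positive or negative) perfect cube.
Check small values of y:
  y = 0: RHS = -1 = (-1)³ ⇒ x = -1 works.
  y = 1: RHS = 9 is not a perfect cube.
  y = -1: RHS = -11 is not a perfect cube.
  y = 2: RHS = 79 is not a perfect cube.
  y = -2: RHS = -81 is not a perfect cube.
  y = 3: RHS = 269 is not a perfect cube.
  y = -3: RHS = -271 is not a perfect cube.
Continuing the search up to |y| = 50 finds no further solutions beyond those listed.
Collected solutions: (-1, 0).

Solutions (with |y| ≤ 50): (-1, 0).


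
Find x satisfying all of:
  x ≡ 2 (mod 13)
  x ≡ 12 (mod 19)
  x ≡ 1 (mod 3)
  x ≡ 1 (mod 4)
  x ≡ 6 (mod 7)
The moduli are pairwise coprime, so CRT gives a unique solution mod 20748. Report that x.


Product of moduli M = 13 · 19 · 3 · 4 · 7 = 20748.
Merge one congruence at a time:
  Start: x ≡ 2 (mod 13).
  Combine with x ≡ 12 (mod 19); new modulus lcm = 247.
    Write x = 2 + 13·t and substitute into x ≡ 12 (mod 19): 13·t ≡ 12 − 2 = 10 (mod 19).
    The inverse of 13 mod 19 is 3 (since 13·3 = 39 = 2·19 + 1), so t ≡ 3·10 = 30 ≡ 11 (mod 19).
    Then x = 2 + 13·11 = 145, valid modulo lcm(13, 19) = 247: x ≡ 145 (mod 247).
  Combine with x ≡ 1 (mod 3); new modulus lcm = 741.
    Write x = 145 + 247·t and substitute into x ≡ 1 (mod 3): 247·t ≡ 1 − 145 = -144 (mod 3).
    Reduce coefficients mod 3: 1·t ≡ 0 (mod 3).
    So t ≡ 0 (mod 3).
    Then x = 145 + 247·0 = 145, valid modulo lcm(247, 3) = 741: x ≡ 145 (mod 741).
  Combine with x ≡ 1 (mod 4); new modulus lcm = 2964.
    Write x = 145 + 741·t and substitute into x ≡ 1 (mod 4): 741·t ≡ 1 − 145 = -144 (mod 4).
    Reduce coefficients mod 4: 1·t ≡ 0 (mod 4).
    So t ≡ 0 (mod 4).
    Then x = 145 + 741·0 = 145, valid modulo lcm(741, 4) = 2964: x ≡ 145 (mod 2964).
  Combine with x ≡ 6 (mod 7); new modulus lcm = 20748.
    Write x = 145 + 2964·t and substitute into x ≡ 6 (mod 7): 2964·t ≡ 6 − 145 = -139 (mod 7).
    Reduce coefficients mod 7: 3·t ≡ 1 (mod 7).
    The inverse of 3 mod 7 is 5 (since 3·5 = 15 = 2·7 + 1), so t ≡ 5·1 = 5 ≡ 5 (mod 7).
    Then x = 145 + 2964·5 = 14965, valid modulo lcm(2964, 7) = 20748: x ≡ 14965 (mod 20748).
Verify against each original: 14965 mod 13 = 2, 14965 mod 19 = 12, 14965 mod 3 = 1, 14965 mod 4 = 1, 14965 mod 7 = 6.

x ≡ 14965 (mod 20748).


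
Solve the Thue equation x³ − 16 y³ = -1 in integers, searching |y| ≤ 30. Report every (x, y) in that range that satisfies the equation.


The equation is x³ - 16y³ = -1. For fixed y, x³ = 16·y³ − 1, so a solution requires the RHS to be a perfect cube.
Strategy: iterate y from -30 to 30, compute RHS = 16·y³ − 1, and check whether it is a (positive or negative) perfect cube.
Check small values of y:
  y = 0: RHS = -1 = (-1)³ ⇒ x = -1 works.
  y = 1: RHS = 15 is not a perfect cube.
  y = -1: RHS = -17 is not a perfect cube.
  y = 2: RHS = 127 is not a perfect cube.
  y = -2: RHS = -129 is not a perfect cube.
  y = 3: RHS = 431 is not a perfect cube.
  y = -3: RHS = -433 is not a perfect cube.
Continuing the search up to |y| = 30 finds no further solutions beyond those listed.
Collected solutions: (-1, 0).

Solutions (with |y| ≤ 30): (-1, 0).


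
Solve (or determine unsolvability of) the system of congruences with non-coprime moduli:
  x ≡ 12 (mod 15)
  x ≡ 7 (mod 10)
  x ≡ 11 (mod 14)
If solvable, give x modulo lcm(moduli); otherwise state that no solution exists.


Moduli 15, 10, 14 are not pairwise coprime, so CRT works modulo lcm(m_i) when all pairwise compatibility conditions hold.
Pairwise compatibility: gcd(m_i, m_j) must divide a_i - a_j for every pair.
Merge one congruence at a time:
  Start: x ≡ 12 (mod 15).
  Combine with x ≡ 7 (mod 10): gcd(15, 10) = 5; 7 - 12 = -5, which IS divisible by 5, so compatible.
    Write x = 12 + 15·t and substitute into x ≡ 7 (mod 10): 15·t ≡ 7 − 12 = -5 (mod 10).
    Divide the congruence (and modulus) by g = 5: 3·t ≡ -1 (mod 2).
    Reduce coefficients mod 2: 1·t ≡ 1 (mod 2).
    So t ≡ 1 (mod 2).
    Then x = 12 + 15·1 = 27, valid modulo lcm(15, 10) = 30: x ≡ 27 (mod 30).
  Combine with x ≡ 11 (mod 14): gcd(30, 14) = 2; 11 - 27 = -16, which IS divisible by 2, so compatible.
    Write x = 27 + 30·t and substitute into x ≡ 11 (mod 14): 30·t ≡ 11 − 27 = -16 (mod 14).
    Divide the congruence (and modulus) by g = 2: 15·t ≡ -8 (mod 7).
    Reduce coefficients mod 7: 1·t ≡ 6 (mod 7).
    So t ≡ 6 (mod 7).
    Then x = 27 + 30·6 = 207, valid modulo lcm(30, 14) = 210: x ≡ 207 (mod 210).
Verify: 207 mod 15 = 12, 207 mod 10 = 7, 207 mod 14 = 11.

x ≡ 207 (mod 210).


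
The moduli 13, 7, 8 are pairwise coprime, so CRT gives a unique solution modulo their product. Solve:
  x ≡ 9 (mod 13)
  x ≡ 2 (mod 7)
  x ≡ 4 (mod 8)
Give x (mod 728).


Moduli 13, 7, 8 are pairwise coprime; by CRT there is a unique solution modulo M = 13 · 7 · 8 = 728.
Solve pairwise, accumulating the modulus:
  Start with x ≡ 9 (mod 13).
  Combine with x ≡ 2 (mod 7): since gcd(13, 7) = 1, we get a unique residue mod 91.
    Write x = 9 + 13·t and substitute into x ≡ 2 (mod 7): 13·t ≡ 2 − 9 = -7 (mod 7).
    Reduce coefficients mod 7: 6·t ≡ 0 (mod 7).
    The inverse of 6 mod 7 is 6 (since 6·6 = 36 = 5·7 + 1), so t ≡ 6·0 = 0 ≡ 0 (mod 7).
    Then x = 9 + 13·0 = 9, valid modulo lcm(13, 7) = 91: x ≡ 9 (mod 91).
  Combine with x ≡ 4 (mod 8): since gcd(91, 8) = 1, we get a unique residue mod 728.
    Write x = 9 + 91·t and substitute into x ≡ 4 (mod 8): 91·t ≡ 4 − 9 = -5 (mod 8).
    Reduce coefficients mod 8: 3·t ≡ 3 (mod 8).
    The inverse of 3 mod 8 is 3 (since 3·3 = 9 = 1·8 + 1), so t ≡ 3·3 = 9 ≡ 1 (mod 8).
    Then x = 9 + 91·1 = 100, valid modulo lcm(91, 8) = 728: x ≡ 100 (mod 728).
Verify: 100 mod 13 = 9 ✓, 100 mod 7 = 2 ✓, 100 mod 8 = 4 ✓.

x ≡ 100 (mod 728).


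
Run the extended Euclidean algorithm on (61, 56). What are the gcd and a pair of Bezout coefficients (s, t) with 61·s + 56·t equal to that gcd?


Euclidean algorithm on (61, 56) — divide until remainder is 0:
  61 = 1 · 56 + 5
  56 = 11 · 5 + 1
  5 = 5 · 1 + 0
gcd(61, 56) = 1.
Track Bezout coefficients alongside the remainders: start with r₀ = 61 = a·1 + b·0 (s = 1, t = 0) and r₁ = 56 = a·0 + b·1 (s = 0, t = 1); each new remainder r_{k+1} = r_{k-1} − q_k·r_k inherits s_{k+1} = s_{k-1} − q_k·s_k, t_{k+1} = t_{k-1} − q_k·t_k, so r_k = a·s_k + b·t_k at every step:
  q = 1: r = 5, s = 1 − 1·0 = 1, t = 0 − 1·1 = -1  (check: 61·1 + 56·(-1) = 5)
  q = 11: r = 1, s = 0 − 11·1 = -11, t = 1 − 11·(-1) = 12  (check: 61·(-11) + 56·12 = 1)
The row with r = 1 (the gcd) gives the Bezout coefficients s = -11, t = 12.
Result: 61 · (-11) + 56 · (12) = 1.

gcd(61, 56) = 1; s = -11, t = 12 (check: 61·(-11) + 56·12 = 1).


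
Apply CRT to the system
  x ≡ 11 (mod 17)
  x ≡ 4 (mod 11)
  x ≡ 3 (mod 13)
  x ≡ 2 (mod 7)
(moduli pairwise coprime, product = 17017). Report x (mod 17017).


Product of moduli M = 17 · 11 · 13 · 7 = 17017.
Merge one congruence at a time:
  Start: x ≡ 11 (mod 17).
  Combine with x ≡ 4 (mod 11); new modulus lcm = 187.
    Write x = 11 + 17·t and substitute into x ≡ 4 (mod 11): 17·t ≡ 4 − 11 = -7 (mod 11).
    Reduce coefficients mod 11: 6·t ≡ 4 (mod 11).
    The inverse of 6 mod 11 is 2 (since 6·2 = 12 = 1·11 + 1), so t ≡ 2·4 = 8 ≡ 8 (mod 11).
    Then x = 11 + 17·8 = 147, valid modulo lcm(17, 11) = 187: x ≡ 147 (mod 187).
  Combine with x ≡ 3 (mod 13); new modulus lcm = 2431.
    Write x = 147 + 187·t and substitute into x ≡ 3 (mod 13): 187·t ≡ 3 − 147 = -144 (mod 13).
    Reduce coefficients mod 13: 5·t ≡ 12 (mod 13).
    The inverse of 5 mod 13 is 8 (since 5·8 = 40 = 3·13 + 1), so t ≡ 8·12 = 96 ≡ 5 (mod 13).
    Then x = 147 + 187·5 = 1082, valid modulo lcm(187, 13) = 2431: x ≡ 1082 (mod 2431).
  Combine with x ≡ 2 (mod 7); new modulus lcm = 17017.
    Write x = 1082 + 2431·t and substitute into x ≡ 2 (mod 7): 2431·t ≡ 2 − 1082 = -1080 (mod 7).
    Reduce coefficients mod 7: 2·t ≡ 5 (mod 7).
    The inverse of 2 mod 7 is 4 (since 2·4 = 8 = 1·7 + 1), so t ≡ 4·5 = 20 ≡ 6 (mod 7).
    Then x = 1082 + 2431·6 = 15668, valid modulo lcm(2431, 7) = 17017: x ≡ 15668 (mod 17017).
Verify against each original: 15668 mod 17 = 11, 15668 mod 11 = 4, 15668 mod 13 = 3, 15668 mod 7 = 2.

x ≡ 15668 (mod 17017).
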